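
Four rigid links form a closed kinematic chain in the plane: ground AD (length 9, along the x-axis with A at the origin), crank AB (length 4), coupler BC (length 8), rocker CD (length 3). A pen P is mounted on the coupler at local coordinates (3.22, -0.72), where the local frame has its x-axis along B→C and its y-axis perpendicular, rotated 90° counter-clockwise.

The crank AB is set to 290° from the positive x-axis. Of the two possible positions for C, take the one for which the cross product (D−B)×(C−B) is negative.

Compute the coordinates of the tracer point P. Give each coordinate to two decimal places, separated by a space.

A=(0,0), D=(9.00,0)
B = A + 4.00·(cos290°, sin290°) = (1.3681, -3.7588)
|BD| = 8.5073
circle(B,8.00) ∩ circle(D,3.00): a=7.4862, h=2.8209
  candidates: C₊=(6.8376,2.0794) cross=23.998; C₋=(9.3303,-2.9818) cross=-23.998
  mode - wants cross < 0 → take C=(9.3303,-2.9818) (cross=-23.998)
ex = (C−B)/|BC| = (0.9953,0.0971); ey = (-0.0971,0.9953)
P = B + 3.22·ex + -0.72·ey = (4.6428,-4.1626)

4.64 -4.16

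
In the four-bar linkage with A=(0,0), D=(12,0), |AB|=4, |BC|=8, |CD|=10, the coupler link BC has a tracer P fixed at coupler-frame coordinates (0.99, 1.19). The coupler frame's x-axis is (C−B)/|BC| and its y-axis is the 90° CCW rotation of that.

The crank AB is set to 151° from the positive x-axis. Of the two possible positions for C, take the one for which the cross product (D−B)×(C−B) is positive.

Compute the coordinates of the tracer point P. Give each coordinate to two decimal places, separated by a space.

-3.14 3.45

A=(0,0), D=(12.00,0)
B = A + 4.00·(cos151°, sin151°) = (-3.4985, 1.9392)
|BD| = 15.6193
circle(B,8.00) ∩ circle(D,10.00): a=6.6572, h=4.4363
  candidates: C₊=(3.6581,5.5147) cross=69.293; C₋=(2.5565,-3.2893) cross=-69.293
  mode + wants cross > 0 → take C=(3.6581,5.5147) (cross=69.293)
ex = (C−B)/|BC| = (0.8946,0.4469); ey = (-0.4469,0.8946)
P = B + 0.99·ex + 1.19·ey = (-3.1447,3.4462)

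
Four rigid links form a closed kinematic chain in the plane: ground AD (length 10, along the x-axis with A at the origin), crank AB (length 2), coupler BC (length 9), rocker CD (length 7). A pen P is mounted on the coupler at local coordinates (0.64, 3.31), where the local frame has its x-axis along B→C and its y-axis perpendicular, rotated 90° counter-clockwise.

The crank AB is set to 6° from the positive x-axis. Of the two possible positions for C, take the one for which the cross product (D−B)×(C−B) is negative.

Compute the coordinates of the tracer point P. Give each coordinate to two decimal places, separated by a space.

A=(0,0), D=(10.00,0)
B = A + 2.00·(cos6°, sin6°) = (1.9890, 0.2091)
|BD| = 8.0137
circle(B,9.00) ∩ circle(D,7.00): a=6.0034, h=6.7051
  candidates: C₊=(8.1653,6.7553) cross=53.733; C₋=(7.8155,-6.6504) cross=-53.733
  mode - wants cross < 0 → take C=(7.8155,-6.6504) (cross=-53.733)
ex = (C−B)/|BC| = (0.6474,-0.7622); ey = (0.7622,0.6474)
P = B + 0.64·ex + 3.31·ey = (4.9261,1.8641)

4.93 1.86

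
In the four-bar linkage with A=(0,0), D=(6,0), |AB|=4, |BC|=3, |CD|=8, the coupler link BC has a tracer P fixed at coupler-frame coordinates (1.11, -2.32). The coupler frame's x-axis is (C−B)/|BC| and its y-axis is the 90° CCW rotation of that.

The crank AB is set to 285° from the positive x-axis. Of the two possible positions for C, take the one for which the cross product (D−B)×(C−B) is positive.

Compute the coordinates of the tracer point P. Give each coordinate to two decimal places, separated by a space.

A=(0,0), D=(6.00,0)
B = A + 4.00·(cos285°, sin285°) = (1.0353, -3.8637)
|BD| = 6.2910
circle(B,3.00) ∩ circle(D,8.00): a=-1.2258, h=2.7381
  candidates: C₊=(-1.6138,-2.4557) cross=17.226; C₋=(1.7495,-6.7774) cross=-17.226
  mode + wants cross > 0 → take C=(-1.6138,-2.4557) (cross=17.226)
ex = (C−B)/|BC| = (-0.8830,0.4693); ey = (-0.4693,-0.8830)
P = B + 1.11·ex + -2.32·ey = (1.1440,-1.2941)

1.14 -1.29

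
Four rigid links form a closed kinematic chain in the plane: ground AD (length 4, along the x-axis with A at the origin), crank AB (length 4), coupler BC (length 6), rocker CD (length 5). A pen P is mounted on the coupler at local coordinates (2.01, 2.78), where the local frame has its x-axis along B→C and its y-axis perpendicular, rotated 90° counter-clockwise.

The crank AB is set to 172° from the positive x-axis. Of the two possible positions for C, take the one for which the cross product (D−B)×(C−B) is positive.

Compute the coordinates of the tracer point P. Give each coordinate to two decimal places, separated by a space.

-3.89 3.99

A=(0,0), D=(4.00,0)
B = A + 4.00·(cos172°, sin172°) = (-3.9611, 0.5567)
|BD| = 7.9805
circle(B,6.00) ∩ circle(D,5.00): a=4.6794, h=3.7554
  candidates: C₊=(0.9689,3.9765) cross=29.970; C₋=(0.4450,-3.5160) cross=-29.970
  mode + wants cross > 0 → take C=(0.9689,3.9765) (cross=29.970)
ex = (C−B)/|BC| = (0.8217,0.5700); ey = (-0.5700,0.8217)
P = B + 2.01·ex + 2.78·ey = (-3.8940,3.9866)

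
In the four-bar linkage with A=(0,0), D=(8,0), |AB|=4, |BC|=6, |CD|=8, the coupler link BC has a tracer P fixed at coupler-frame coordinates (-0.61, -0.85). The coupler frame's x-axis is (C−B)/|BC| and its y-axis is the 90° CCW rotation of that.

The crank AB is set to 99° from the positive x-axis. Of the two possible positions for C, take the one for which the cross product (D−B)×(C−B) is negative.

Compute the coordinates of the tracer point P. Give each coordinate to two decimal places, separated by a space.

-1.56 4.43

A=(0,0), D=(8.00,0)
B = A + 4.00·(cos99°, sin99°) = (-0.6257, 3.9508)
|BD| = 9.4875
circle(B,6.00) ∩ circle(D,8.00): a=3.2681, h=5.0319
  candidates: C₊=(4.4409,7.1647) cross=47.739; C₋=(0.2502,-1.9850) cross=-47.739
  mode - wants cross < 0 → take C=(0.2502,-1.9850) (cross=-47.739)
ex = (C−B)/|BC| = (0.1460,-0.9893); ey = (0.9893,0.1460)
P = B + -0.61·ex + -0.85·ey = (-1.5557,4.4301)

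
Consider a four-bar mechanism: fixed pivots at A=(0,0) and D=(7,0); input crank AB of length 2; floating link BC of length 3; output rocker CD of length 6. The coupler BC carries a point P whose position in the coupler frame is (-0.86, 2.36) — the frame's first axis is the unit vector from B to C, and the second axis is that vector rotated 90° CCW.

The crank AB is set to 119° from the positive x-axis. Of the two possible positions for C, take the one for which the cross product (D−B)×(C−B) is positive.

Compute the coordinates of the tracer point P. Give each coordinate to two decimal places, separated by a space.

A=(0,0), D=(7.00,0)
B = A + 2.00·(cos119°, sin119°) = (-0.9696, 1.7492)
|BD| = 8.1593
circle(B,3.00) ∩ circle(D,6.00): a=2.4251, h=1.7660
  candidates: C₊=(1.7777,2.9543) cross=14.409; C₋=(1.0205,-0.4956) cross=-14.409
  mode + wants cross > 0 → take C=(1.7777,2.9543) (cross=14.409)
ex = (C−B)/|BC| = (0.9158,0.4017); ey = (-0.4017,0.9158)
P = B + -0.86·ex + 2.36·ey = (-2.7052,3.5650)

-2.71 3.57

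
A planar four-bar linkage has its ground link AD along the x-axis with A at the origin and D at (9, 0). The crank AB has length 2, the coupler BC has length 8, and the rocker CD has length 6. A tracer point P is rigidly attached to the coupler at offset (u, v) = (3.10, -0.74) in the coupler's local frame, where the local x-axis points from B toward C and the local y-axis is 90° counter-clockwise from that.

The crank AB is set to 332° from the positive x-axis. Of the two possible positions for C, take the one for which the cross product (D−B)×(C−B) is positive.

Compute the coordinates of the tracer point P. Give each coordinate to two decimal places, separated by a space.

A=(0,0), D=(9.00,0)
B = A + 2.00·(cos332°, sin332°) = (1.7659, -0.9389)
|BD| = 7.2948
circle(B,8.00) ∩ circle(D,6.00): a=5.5666, h=5.7457
  candidates: C₊=(6.5466,5.4755) cross=41.914; C₋=(8.0257,-5.9204) cross=-41.914
  mode + wants cross > 0 → take C=(6.5466,5.4755) (cross=41.914)
ex = (C−B)/|BC| = (0.5976,0.8018); ey = (-0.8018,0.5976)
P = B + 3.10·ex + -0.74·ey = (4.2118,1.1044)

4.21 1.10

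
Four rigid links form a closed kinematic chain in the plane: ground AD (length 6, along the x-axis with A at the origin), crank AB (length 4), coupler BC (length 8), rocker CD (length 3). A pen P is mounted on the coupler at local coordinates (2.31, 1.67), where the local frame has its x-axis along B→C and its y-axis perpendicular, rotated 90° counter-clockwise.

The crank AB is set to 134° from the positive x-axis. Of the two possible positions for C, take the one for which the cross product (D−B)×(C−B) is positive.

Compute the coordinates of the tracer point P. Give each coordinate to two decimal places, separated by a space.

-0.47 4.55

A=(0,0), D=(6.00,0)
B = A + 4.00·(cos134°, sin134°) = (-2.7786, 2.8774)
|BD| = 9.2382
circle(B,8.00) ∩ circle(D,3.00): a=7.5959, h=2.5105
  candidates: C₊=(5.2213,2.8972) cross=23.193; C₋=(3.6574,-1.8742) cross=-23.193
  mode + wants cross > 0 → take C=(5.2213,2.8972) (cross=23.193)
ex = (C−B)/|BC| = (1.0000,0.0025); ey = (-0.0025,1.0000)
P = B + 2.31·ex + 1.67·ey = (-0.4728,4.5531)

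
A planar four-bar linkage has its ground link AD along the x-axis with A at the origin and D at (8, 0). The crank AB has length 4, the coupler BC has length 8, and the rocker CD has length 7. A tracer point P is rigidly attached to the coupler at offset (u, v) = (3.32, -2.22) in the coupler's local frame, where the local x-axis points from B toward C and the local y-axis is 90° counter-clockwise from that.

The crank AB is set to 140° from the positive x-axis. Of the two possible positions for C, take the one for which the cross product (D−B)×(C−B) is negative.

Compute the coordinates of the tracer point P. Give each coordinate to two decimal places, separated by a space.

A=(0,0), D=(8.00,0)
B = A + 4.00·(cos140°, sin140°) = (-3.0642, 2.5712)
|BD| = 11.3590
circle(B,8.00) ∩ circle(D,7.00): a=6.3398, h=4.8793
  candidates: C₊=(4.2155,5.8888) cross=55.424; C₋=(2.0066,-3.6165) cross=-55.424
  mode - wants cross < 0 → take C=(2.0066,-3.6165) (cross=-55.424)
ex = (C−B)/|BC| = (0.6338,-0.7735); ey = (0.7735,0.6338)
P = B + 3.32·ex + -2.22·ey = (-2.6769,-1.4039)

-2.68 -1.40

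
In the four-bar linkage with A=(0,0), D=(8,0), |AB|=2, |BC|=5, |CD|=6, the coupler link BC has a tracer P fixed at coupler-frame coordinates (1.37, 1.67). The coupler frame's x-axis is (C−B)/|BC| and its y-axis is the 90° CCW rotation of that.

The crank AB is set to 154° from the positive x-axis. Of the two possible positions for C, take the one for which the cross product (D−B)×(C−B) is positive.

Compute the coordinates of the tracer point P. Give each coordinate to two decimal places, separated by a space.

-1.23 2.96

A=(0,0), D=(8.00,0)
B = A + 2.00·(cos154°, sin154°) = (-1.7976, 0.8767)
|BD| = 9.8367
circle(B,5.00) ∩ circle(D,6.00): a=4.3592, h=2.4489
  candidates: C₊=(2.7626,2.9273) cross=24.089; C₋=(2.3260,-1.9509) cross=-24.089
  mode + wants cross > 0 → take C=(2.7626,2.9273) (cross=24.089)
ex = (C−B)/|BC| = (0.9120,0.4101); ey = (-0.4101,0.9120)
P = B + 1.37·ex + 1.67·ey = (-1.2330,2.9617)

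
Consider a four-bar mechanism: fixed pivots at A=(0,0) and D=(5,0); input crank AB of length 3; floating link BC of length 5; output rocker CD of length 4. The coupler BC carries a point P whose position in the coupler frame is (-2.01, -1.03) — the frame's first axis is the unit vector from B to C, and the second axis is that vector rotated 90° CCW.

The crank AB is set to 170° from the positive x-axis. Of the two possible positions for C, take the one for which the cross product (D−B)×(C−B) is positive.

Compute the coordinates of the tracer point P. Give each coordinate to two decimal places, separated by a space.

-4.47 -1.15

A=(0,0), D=(5.00,0)
B = A + 3.00·(cos170°, sin170°) = (-2.9544, 0.5209)
|BD| = 7.9715
circle(B,5.00) ∩ circle(D,4.00): a=4.5502, h=2.0725
  candidates: C₊=(1.7215,2.2917) cross=16.521; C₋=(1.4507,-1.8445) cross=-16.521
  mode + wants cross > 0 → take C=(1.7215,2.2917) (cross=16.521)
ex = (C−B)/|BC| = (0.9352,0.3541); ey = (-0.3541,0.9352)
P = B + -2.01·ex + -1.03·ey = (-4.4694,-1.1541)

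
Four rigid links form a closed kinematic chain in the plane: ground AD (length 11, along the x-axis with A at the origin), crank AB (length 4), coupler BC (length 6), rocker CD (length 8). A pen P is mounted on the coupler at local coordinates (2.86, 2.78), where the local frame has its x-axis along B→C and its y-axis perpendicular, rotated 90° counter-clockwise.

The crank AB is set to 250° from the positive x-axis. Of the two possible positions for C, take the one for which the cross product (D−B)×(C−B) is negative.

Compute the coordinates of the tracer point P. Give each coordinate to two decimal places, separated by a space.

1.91 -1.48

A=(0,0), D=(11.00,0)
B = A + 4.00·(cos250°, sin250°) = (-1.3681, -3.7588)
|BD| = 12.9266
circle(B,6.00) ∩ circle(D,8.00): a=5.3803, h=2.6557
  candidates: C₊=(3.0075,0.3466) cross=34.329; C₋=(4.5519,-4.7352) cross=-34.329
  mode - wants cross < 0 → take C=(4.5519,-4.7352) (cross=-34.329)
ex = (C−B)/|BC| = (0.9867,-0.1627); ey = (0.1627,0.9867)
P = B + 2.86·ex + 2.78·ey = (1.9062,-1.4813)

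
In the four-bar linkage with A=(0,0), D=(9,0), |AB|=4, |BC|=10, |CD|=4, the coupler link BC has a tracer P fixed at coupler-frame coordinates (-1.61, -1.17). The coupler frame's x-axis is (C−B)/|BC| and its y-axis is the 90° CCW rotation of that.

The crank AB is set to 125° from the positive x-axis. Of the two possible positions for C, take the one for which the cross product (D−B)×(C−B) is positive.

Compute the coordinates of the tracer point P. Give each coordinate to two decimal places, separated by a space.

-3.84 2.03

A=(0,0), D=(9.00,0)
B = A + 4.00·(cos125°, sin125°) = (-2.2943, 3.2766)
|BD| = 11.7600
circle(B,10.00) ∩ circle(D,4.00): a=9.4514, h=3.2666
  candidates: C₊=(7.6930,3.7804) cross=38.415; C₋=(5.8727,-2.4940) cross=-38.415
  mode + wants cross > 0 → take C=(7.6930,3.7804) (cross=38.415)
ex = (C−B)/|BC| = (0.9987,0.0504); ey = (-0.0504,0.9987)
P = B + -1.61·ex + -1.17·ey = (-3.8433,2.0270)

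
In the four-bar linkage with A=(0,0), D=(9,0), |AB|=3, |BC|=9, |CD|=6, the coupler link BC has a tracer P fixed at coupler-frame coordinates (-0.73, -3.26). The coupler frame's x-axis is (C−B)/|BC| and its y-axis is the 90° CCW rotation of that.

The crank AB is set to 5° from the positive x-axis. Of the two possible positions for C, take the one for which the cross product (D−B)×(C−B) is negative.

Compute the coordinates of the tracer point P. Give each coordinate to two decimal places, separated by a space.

0.20 -1.58

A=(0,0), D=(9.00,0)
B = A + 3.00·(cos5°, sin5°) = (2.9886, 0.2615)
|BD| = 6.0171
circle(B,9.00) ∩ circle(D,6.00): a=6.7479, h=5.9553
  candidates: C₊=(9.9889,5.9179) cross=35.834; C₋=(9.4713,-5.9815) cross=-35.834
  mode - wants cross < 0 → take C=(9.4713,-5.9815) (cross=-35.834)
ex = (C−B)/|BC| = (0.7203,-0.6937); ey = (0.6937,0.7203)
P = B + -0.73·ex + -3.26·ey = (0.2014,-1.5804)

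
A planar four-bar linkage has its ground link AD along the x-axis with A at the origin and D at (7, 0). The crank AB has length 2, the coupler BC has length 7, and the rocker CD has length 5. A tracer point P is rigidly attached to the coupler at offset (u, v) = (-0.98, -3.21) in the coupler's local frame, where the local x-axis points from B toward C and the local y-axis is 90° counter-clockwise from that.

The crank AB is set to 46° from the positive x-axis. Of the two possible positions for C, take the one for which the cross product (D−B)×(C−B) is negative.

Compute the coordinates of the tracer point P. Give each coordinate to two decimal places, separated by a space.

-1.87 0.64

A=(0,0), D=(7.00,0)
B = A + 2.00·(cos46°, sin46°) = (1.3893, 1.4387)
|BD| = 5.7922
circle(B,7.00) ∩ circle(D,5.00): a=4.9679, h=4.9316
  candidates: C₊=(7.4264,4.9818) cross=28.565; C₋=(4.9766,-4.5723) cross=-28.565
  mode - wants cross < 0 → take C=(4.9766,-4.5723) (cross=-28.565)
ex = (C−B)/|BC| = (0.5125,-0.8587); ey = (0.8587,0.5125)
P = B + -0.98·ex + -3.21·ey = (-1.8694,0.6352)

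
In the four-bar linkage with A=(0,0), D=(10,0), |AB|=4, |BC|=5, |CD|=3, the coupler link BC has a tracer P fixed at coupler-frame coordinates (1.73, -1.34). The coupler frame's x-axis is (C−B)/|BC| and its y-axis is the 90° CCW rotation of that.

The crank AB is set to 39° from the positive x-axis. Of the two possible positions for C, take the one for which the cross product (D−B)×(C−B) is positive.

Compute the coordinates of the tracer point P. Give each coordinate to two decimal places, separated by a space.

A=(0,0), D=(10.00,0)
B = A + 4.00·(cos39°, sin39°) = (3.1086, 2.5173)
|BD| = 7.3368
circle(B,5.00) ∩ circle(D,3.00): a=4.7588, h=1.5343
  candidates: C₊=(8.1049,2.3256) cross=11.257; C₋=(7.0521,-0.5566) cross=-11.257
  mode + wants cross > 0 → take C=(8.1049,2.3256) (cross=11.257)
ex = (C−B)/|BC| = (0.9993,-0.0383); ey = (0.0383,0.9993)
P = B + 1.73·ex + -1.34·ey = (4.7860,1.1120)

4.79 1.11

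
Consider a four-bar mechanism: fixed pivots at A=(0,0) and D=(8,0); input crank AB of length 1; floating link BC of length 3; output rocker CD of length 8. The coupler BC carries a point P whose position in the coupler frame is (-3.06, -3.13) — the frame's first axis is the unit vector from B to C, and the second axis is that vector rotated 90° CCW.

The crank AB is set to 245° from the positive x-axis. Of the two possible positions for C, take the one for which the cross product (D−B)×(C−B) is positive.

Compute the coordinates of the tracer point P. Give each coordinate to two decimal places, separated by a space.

A=(0,0), D=(8.00,0)
B = A + 1.00·(cos245°, sin245°) = (-0.4226, -0.9063)
|BD| = 8.4712
circle(B,3.00) ∩ circle(D,8.00): a=0.9893, h=2.8322
  candidates: C₊=(0.2580,2.0155) cross=23.992; C₋=(0.8640,-3.6164) cross=-23.992
  mode + wants cross > 0 → take C=(0.2580,2.0155) (cross=23.992)
ex = (C−B)/|BC| = (0.2269,0.9739); ey = (-0.9739,0.2269)
P = B + -3.06·ex + -3.13·ey = (1.9315,-4.5967)

1.93 -4.60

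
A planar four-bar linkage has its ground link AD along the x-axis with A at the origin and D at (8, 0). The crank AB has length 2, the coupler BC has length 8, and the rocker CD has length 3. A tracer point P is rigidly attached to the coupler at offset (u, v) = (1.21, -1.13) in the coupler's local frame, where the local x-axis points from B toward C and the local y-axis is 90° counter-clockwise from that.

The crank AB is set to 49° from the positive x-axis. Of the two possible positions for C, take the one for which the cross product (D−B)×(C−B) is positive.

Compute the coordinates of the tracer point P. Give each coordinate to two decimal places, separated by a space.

2.68 0.58

A=(0,0), D=(8.00,0)
B = A + 2.00·(cos49°, sin49°) = (1.3121, 1.5094)
|BD| = 6.8561
circle(B,8.00) ∩ circle(D,3.00): a=7.4391, h=2.9428
  candidates: C₊=(9.2166,2.7423) cross=20.176; C₋=(7.9208,-2.9990) cross=-20.176
  mode + wants cross > 0 → take C=(9.2166,2.7423) (cross=20.176)
ex = (C−B)/|BC| = (0.9881,0.1541); ey = (-0.1541,0.9881)
P = B + 1.21·ex + -1.13·ey = (2.6818,0.5794)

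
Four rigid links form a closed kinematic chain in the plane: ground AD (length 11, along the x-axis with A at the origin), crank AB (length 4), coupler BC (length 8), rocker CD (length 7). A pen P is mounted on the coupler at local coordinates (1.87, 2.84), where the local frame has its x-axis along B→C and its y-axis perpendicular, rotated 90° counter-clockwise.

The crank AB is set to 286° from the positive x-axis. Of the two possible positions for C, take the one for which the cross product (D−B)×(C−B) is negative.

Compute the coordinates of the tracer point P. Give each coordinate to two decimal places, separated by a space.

3.83 -1.82

A=(0,0), D=(11.00,0)
B = A + 4.00·(cos286°, sin286°) = (1.1025, -3.8450)
|BD| = 10.6181
circle(B,8.00) ∩ circle(D,7.00): a=6.0154, h=5.2740
  candidates: C₊=(4.7998,3.2493) cross=56.000; C₋=(8.6195,-6.5828) cross=-56.000
  mode - wants cross < 0 → take C=(8.6195,-6.5828) (cross=-56.000)
ex = (C−B)/|BC| = (0.9396,-0.3422); ey = (0.3422,0.9396)
P = B + 1.87·ex + 2.84·ey = (3.8315,-1.8165)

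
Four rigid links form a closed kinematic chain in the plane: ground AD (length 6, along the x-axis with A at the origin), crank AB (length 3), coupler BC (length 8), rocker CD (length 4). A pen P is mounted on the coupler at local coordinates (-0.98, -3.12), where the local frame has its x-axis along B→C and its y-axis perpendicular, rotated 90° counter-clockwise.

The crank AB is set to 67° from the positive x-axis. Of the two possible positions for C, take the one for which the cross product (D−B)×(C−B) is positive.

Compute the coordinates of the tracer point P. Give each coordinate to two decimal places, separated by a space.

0.07 -0.32

A=(0,0), D=(6.00,0)
B = A + 3.00·(cos67°, sin67°) = (1.1722, 2.7615)
|BD| = 5.5618
circle(B,8.00) ∩ circle(D,4.00): a=7.0960, h=3.6941
  candidates: C₊=(9.1659,2.4448) cross=20.546; C₋=(5.4976,-3.9683) cross=-20.546
  mode + wants cross > 0 → take C=(9.1659,2.4448) (cross=20.546)
ex = (C−B)/|BC| = (0.9992,-0.0396); ey = (0.0396,0.9992)
P = B + -0.98·ex + -3.12·ey = (0.0694,-0.3172)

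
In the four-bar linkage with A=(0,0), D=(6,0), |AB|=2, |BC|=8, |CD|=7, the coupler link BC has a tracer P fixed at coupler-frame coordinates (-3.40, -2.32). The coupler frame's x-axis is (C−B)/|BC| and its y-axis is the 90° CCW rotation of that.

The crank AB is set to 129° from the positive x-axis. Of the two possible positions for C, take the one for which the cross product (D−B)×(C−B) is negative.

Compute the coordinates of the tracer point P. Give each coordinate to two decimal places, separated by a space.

A=(0,0), D=(6.00,0)
B = A + 2.00·(cos129°, sin129°) = (-1.2586, 1.5543)
|BD| = 7.4232
circle(B,8.00) ∩ circle(D,7.00): a=4.7219, h=6.4578
  candidates: C₊=(4.7108,6.8803) cross=47.938; C₋=(2.0065,-5.7491) cross=-47.938
  mode - wants cross < 0 → take C=(2.0065,-5.7491) (cross=-47.938)
ex = (C−B)/|BC| = (0.4081,-0.9129); ey = (0.9129,0.4081)
P = B + -3.40·ex + -2.32·ey = (-4.7643,3.7113)

-4.76 3.71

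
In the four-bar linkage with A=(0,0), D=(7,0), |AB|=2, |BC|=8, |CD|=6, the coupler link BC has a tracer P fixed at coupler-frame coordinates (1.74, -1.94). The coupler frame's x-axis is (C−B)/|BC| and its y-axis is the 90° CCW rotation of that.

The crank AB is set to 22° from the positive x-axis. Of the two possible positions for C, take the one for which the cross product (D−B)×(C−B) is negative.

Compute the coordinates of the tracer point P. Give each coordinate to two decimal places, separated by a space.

1.18 -1.77

A=(0,0), D=(7.00,0)
B = A + 2.00·(cos22°, sin22°) = (1.8544, 0.7492)
|BD| = 5.1999
circle(B,8.00) ∩ circle(D,6.00): a=5.2923, h=5.9993
  candidates: C₊=(7.9558,5.9234) cross=31.196; C₋=(6.2271,-5.9500) cross=-31.196
  mode - wants cross < 0 → take C=(6.2271,-5.9500) (cross=-31.196)
ex = (C−B)/|BC| = (0.5466,-0.8374); ey = (0.8374,0.5466)
P = B + 1.74·ex + -1.94·ey = (1.1809,-1.7682)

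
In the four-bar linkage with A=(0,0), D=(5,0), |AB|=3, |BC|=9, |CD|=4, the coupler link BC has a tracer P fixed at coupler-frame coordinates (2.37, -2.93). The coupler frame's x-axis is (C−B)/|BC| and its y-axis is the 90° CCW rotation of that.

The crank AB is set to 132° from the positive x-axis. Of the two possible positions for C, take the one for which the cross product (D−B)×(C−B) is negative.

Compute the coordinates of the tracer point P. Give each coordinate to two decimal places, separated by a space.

-2.31 -1.53

A=(0,0), D=(5.00,0)
B = A + 3.00·(cos132°, sin132°) = (-2.0074, 2.2294)
|BD| = 7.3535
circle(B,9.00) ∩ circle(D,4.00): a=8.0964, h=3.9304
  candidates: C₊=(6.8996,3.5202) cross=28.902; C₋=(4.5163,-3.9707) cross=-28.902
  mode - wants cross < 0 → take C=(4.5163,-3.9707) (cross=-28.902)
ex = (C−B)/|BC| = (0.7249,-0.6889); ey = (0.6889,0.7249)
P = B + 2.37·ex + -2.93·ey = (-2.3080,-1.5271)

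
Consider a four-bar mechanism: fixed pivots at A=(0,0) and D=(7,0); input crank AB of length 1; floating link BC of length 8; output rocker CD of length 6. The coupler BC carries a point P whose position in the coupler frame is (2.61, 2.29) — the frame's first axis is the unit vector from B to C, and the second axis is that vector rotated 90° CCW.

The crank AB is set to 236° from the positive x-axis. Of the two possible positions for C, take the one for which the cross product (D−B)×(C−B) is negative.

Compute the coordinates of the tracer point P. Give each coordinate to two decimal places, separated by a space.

A=(0,0), D=(7.00,0)
B = A + 1.00·(cos236°, sin236°) = (-0.5592, -0.8290)
|BD| = 7.6045
circle(B,8.00) ∩ circle(D,6.00): a=5.6433, h=5.6704
  candidates: C₊=(4.4323,5.4228) cross=43.121; C₋=(5.6686,-5.8504) cross=-43.121
  mode - wants cross < 0 → take C=(5.6686,-5.8504) (cross=-43.121)
ex = (C−B)/|BC| = (0.7785,-0.6277); ey = (0.6277,0.7785)
P = B + 2.61·ex + 2.29·ey = (2.9100,-0.6846)

2.91 -0.68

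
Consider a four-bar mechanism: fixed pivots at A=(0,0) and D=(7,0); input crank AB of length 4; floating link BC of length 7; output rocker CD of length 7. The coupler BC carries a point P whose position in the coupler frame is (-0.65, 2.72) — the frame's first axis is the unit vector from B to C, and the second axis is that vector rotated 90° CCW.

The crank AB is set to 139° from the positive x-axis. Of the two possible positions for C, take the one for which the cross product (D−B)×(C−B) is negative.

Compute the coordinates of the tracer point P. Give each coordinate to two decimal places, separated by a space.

-1.09 4.65

A=(0,0), D=(7.00,0)
B = A + 4.00·(cos139°, sin139°) = (-3.0188, 2.6242)
|BD| = 10.3568
circle(B,7.00) ∩ circle(D,7.00): a=5.1784, h=4.7100
  candidates: C₊=(3.1840,5.8684) cross=48.781; C₋=(0.7972,-3.2442) cross=-48.781
  mode - wants cross < 0 → take C=(0.7972,-3.2442) (cross=-48.781)
ex = (C−B)/|BC| = (0.5451,-0.8383); ey = (0.8383,0.5451)
P = B + -0.65·ex + 2.72·ey = (-1.0929,4.6519)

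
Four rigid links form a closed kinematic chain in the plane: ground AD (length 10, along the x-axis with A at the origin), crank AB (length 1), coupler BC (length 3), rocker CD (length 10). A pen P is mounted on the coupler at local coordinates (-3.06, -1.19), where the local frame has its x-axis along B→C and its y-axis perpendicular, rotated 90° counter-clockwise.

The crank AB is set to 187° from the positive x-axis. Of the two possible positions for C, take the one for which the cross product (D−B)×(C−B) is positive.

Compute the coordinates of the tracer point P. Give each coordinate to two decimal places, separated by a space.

-1.28 -3.39

A=(0,0), D=(10.00,0)
B = A + 1.00·(cos187°, sin187°) = (-0.9925, -0.1219)
|BD| = 10.9932
circle(B,3.00) ∩ circle(D,10.00): a=1.3577, h=2.6752
  candidates: C₊=(0.3354,2.5682) cross=29.409; C₋=(0.3947,-2.7818) cross=-29.409
  mode + wants cross > 0 → take C=(0.3354,2.5682) (cross=29.409)
ex = (C−B)/|BC| = (0.4427,0.8967); ey = (-0.8967,0.4427)
P = B + -3.06·ex + -1.19·ey = (-1.2800,-3.3925)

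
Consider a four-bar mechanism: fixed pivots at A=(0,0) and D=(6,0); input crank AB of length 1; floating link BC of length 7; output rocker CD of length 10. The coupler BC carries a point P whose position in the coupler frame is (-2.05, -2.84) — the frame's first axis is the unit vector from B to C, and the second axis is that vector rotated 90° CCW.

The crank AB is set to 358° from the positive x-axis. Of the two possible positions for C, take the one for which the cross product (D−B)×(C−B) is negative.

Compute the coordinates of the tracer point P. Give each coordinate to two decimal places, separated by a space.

-0.90 2.91

A=(0,0), D=(6.00,0)
B = A + 1.00·(cos358°, sin358°) = (0.9994, -0.0349)
|BD| = 5.0007
circle(B,7.00) ∩ circle(D,10.00): a=-2.5989, h=6.4997
  candidates: C₊=(-1.6448,6.4465) cross=32.503; C₋=(-1.5541,-6.5526) cross=-32.503
  mode - wants cross < 0 → take C=(-1.5541,-6.5526) (cross=-32.503)
ex = (C−B)/|BC| = (-0.3648,-0.9311); ey = (0.9311,-0.3648)
P = B + -2.05·ex + -2.84·ey = (-0.8971,2.9098)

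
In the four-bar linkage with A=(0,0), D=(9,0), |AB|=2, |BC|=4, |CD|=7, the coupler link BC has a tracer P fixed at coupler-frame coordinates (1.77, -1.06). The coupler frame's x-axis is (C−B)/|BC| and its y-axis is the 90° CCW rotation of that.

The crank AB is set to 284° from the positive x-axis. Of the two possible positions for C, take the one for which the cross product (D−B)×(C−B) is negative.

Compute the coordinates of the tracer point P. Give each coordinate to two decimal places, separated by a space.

1.20 -3.88

A=(0,0), D=(9.00,0)
B = A + 2.00·(cos284°, sin284°) = (0.4838, -1.9406)
|BD| = 8.7345
circle(B,4.00) ∩ circle(D,7.00): a=2.4782, h=3.1399
  candidates: C₊=(2.2025,1.6714) cross=27.425; C₋=(3.5977,-4.4514) cross=-27.425
  mode - wants cross < 0 → take C=(3.5977,-4.4514) (cross=-27.425)
ex = (C−B)/|BC| = (0.7785,-0.6277); ey = (0.6277,0.7785)
P = B + 1.77·ex + -1.06·ey = (1.1964,-3.8768)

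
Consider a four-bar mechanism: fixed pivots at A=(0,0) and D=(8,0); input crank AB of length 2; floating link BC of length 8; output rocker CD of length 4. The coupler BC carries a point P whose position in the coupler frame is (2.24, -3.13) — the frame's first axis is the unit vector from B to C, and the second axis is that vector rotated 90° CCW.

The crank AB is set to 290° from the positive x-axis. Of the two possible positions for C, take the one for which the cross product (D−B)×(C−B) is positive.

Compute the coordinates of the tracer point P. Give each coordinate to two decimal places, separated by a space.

A=(0,0), D=(8.00,0)
B = A + 2.00·(cos290°, sin290°) = (0.6840, -1.8794)
|BD| = 7.5535
circle(B,8.00) ∩ circle(D,4.00): a=6.9541, h=3.9548
  candidates: C₊=(6.4354,3.6813) cross=29.873; C₋=(8.4034,-3.9796) cross=-29.873
  mode + wants cross > 0 → take C=(6.4354,3.6813) (cross=29.873)
ex = (C−B)/|BC| = (0.7189,0.6951); ey = (-0.6951,0.7189)
P = B + 2.24·ex + -3.13·ey = (4.4701,-2.5726)

4.47 -2.57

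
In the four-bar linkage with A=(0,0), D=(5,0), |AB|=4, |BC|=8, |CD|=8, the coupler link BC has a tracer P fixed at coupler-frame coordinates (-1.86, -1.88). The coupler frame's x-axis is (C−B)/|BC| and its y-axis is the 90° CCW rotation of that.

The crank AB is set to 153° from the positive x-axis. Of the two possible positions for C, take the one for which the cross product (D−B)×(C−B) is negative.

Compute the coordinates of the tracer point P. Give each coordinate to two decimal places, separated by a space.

A=(0,0), D=(5.00,0)
B = A + 4.00·(cos153°, sin153°) = (-3.5640, 1.8160)
|BD| = 8.7544
circle(B,8.00) ∩ circle(D,8.00): a=4.3772, h=6.6963
  candidates: C₊=(2.1070,7.4586) cross=58.622; C₋=(-0.6710,-5.6426) cross=-58.622
  mode - wants cross < 0 → take C=(-0.6710,-5.6426) (cross=-58.622)
ex = (C−B)/|BC| = (0.3616,-0.9323); ey = (0.9323,0.3616)
P = B + -1.86·ex + -1.88·ey = (-5.9894,2.8702)

-5.99 2.87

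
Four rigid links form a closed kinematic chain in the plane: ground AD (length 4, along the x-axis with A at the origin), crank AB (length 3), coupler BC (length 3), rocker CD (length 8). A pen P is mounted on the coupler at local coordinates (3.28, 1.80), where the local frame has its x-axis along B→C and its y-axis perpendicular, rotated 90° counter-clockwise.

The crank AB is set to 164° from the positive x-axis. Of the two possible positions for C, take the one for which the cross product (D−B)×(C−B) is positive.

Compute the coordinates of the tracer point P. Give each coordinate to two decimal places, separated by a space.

-4.84 4.02

A=(0,0), D=(4.00,0)
B = A + 3.00·(cos164°, sin164°) = (-2.8838, 0.8269)
|BD| = 6.9333
circle(B,3.00) ∩ circle(D,8.00): a=-0.4997, h=2.9581
  candidates: C₊=(-3.0272,3.8235) cross=20.509; C₋=(-3.7328,-2.0505) cross=-20.509
  mode + wants cross > 0 → take C=(-3.0272,3.8235) (cross=20.509)
ex = (C−B)/|BC| = (-0.0478,0.9989); ey = (-0.9989,-0.0478)
P = B + 3.28·ex + 1.80·ey = (-4.8385,4.0171)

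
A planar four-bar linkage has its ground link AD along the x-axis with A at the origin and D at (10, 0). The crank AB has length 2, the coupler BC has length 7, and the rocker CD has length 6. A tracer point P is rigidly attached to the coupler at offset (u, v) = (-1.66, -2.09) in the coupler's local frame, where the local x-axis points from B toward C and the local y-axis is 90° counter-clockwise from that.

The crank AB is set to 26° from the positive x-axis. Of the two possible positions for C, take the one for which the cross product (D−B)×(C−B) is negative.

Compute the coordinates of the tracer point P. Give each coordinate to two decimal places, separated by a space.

-0.87 0.88

A=(0,0), D=(10.00,0)
B = A + 2.00·(cos26°, sin26°) = (1.7976, 0.8767)
|BD| = 8.2491
circle(B,7.00) ∩ circle(D,6.00): a=4.9125, h=4.9867
  candidates: C₊=(7.2123,5.3131) cross=41.136; C₋=(6.1523,-4.6038) cross=-41.136
  mode - wants cross < 0 → take C=(6.1523,-4.6038) (cross=-41.136)
ex = (C−B)/|BC| = (0.6221,-0.7829); ey = (0.7829,0.6221)
P = B + -1.66·ex + -2.09·ey = (-0.8714,0.8762)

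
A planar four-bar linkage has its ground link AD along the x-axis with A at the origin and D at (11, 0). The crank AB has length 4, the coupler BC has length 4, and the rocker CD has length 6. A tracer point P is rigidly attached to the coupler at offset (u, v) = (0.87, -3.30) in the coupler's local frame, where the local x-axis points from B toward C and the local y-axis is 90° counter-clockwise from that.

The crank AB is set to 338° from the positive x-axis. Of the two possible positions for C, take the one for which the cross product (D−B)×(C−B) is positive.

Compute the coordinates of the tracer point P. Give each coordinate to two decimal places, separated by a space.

A=(0,0), D=(11.00,0)
B = A + 4.00·(cos338°, sin338°) = (3.7087, -1.4984)
|BD| = 7.4436
circle(B,4.00) ∩ circle(D,6.00): a=2.3784, h=3.2161
  candidates: C₊=(5.3910,2.1306) cross=23.939; C₋=(6.6858,-4.1699) cross=-23.939
  mode + wants cross > 0 → take C=(5.3910,2.1306) (cross=23.939)
ex = (C−B)/|BC| = (0.4206,0.9073); ey = (-0.9073,0.4206)
P = B + 0.87·ex + -3.30·ey = (7.0686,-2.0970)

7.07 -2.10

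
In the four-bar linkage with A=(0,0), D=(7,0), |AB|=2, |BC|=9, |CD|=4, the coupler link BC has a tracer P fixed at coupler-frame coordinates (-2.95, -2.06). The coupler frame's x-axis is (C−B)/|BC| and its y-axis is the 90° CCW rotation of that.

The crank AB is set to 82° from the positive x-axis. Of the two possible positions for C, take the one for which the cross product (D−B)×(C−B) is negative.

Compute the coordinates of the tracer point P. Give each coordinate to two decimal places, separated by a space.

A=(0,0), D=(7.00,0)
B = A + 2.00·(cos82°, sin82°) = (0.2783, 1.9805)
|BD| = 7.0074
circle(B,9.00) ∩ circle(D,4.00): a=8.1417, h=3.8358
  candidates: C₊=(9.1722,3.3588) cross=26.879; C₋=(7.0039,-4.0000) cross=-26.879
  mode - wants cross < 0 → take C=(7.0039,-4.0000) (cross=-26.879)
ex = (C−B)/|BC| = (0.7473,-0.6645); ey = (0.6645,0.7473)
P = B + -2.95·ex + -2.06·ey = (-3.2950,2.4014)

-3.30 2.40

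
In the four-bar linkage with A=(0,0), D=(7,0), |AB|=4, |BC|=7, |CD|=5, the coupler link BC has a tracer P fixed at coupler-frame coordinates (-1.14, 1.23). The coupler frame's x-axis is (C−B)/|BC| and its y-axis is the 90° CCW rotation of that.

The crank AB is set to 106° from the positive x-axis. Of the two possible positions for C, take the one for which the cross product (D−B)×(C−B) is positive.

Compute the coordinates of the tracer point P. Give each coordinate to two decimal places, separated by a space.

A=(0,0), D=(7.00,0)
B = A + 4.00·(cos106°, sin106°) = (-1.1025, 3.8450)
|BD| = 8.9686
circle(B,7.00) ∩ circle(D,5.00): a=5.8223, h=3.8860
  candidates: C₊=(5.8235,4.8596) cross=34.852; C₋=(2.4915,-2.1618) cross=-34.852
  mode + wants cross > 0 → take C=(5.8235,4.8596) (cross=34.852)
ex = (C−B)/|BC| = (0.9894,0.1449); ey = (-0.1449,0.9894)
P = B + -1.14·ex + 1.23·ey = (-2.4088,4.8968)

-2.41 4.90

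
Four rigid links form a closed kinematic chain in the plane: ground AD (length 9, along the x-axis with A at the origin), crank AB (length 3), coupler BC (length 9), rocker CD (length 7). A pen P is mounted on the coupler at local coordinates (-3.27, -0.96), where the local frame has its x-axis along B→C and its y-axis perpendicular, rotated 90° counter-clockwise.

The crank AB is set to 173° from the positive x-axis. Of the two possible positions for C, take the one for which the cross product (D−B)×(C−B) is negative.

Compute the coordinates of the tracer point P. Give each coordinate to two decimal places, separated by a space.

-6.16 1.58

A=(0,0), D=(9.00,0)
B = A + 3.00·(cos173°, sin173°) = (-2.9776, 0.3656)
|BD| = 11.9832
circle(B,9.00) ∩ circle(D,7.00): a=7.3268, h=5.2266
  candidates: C₊=(4.5052,5.3663) cross=62.632; C₋=(4.1863,-5.0821) cross=-62.632
  mode - wants cross < 0 → take C=(4.1863,-5.0821) (cross=-62.632)
ex = (C−B)/|BC| = (0.7960,-0.6053); ey = (0.6053,0.7960)
P = B + -3.27·ex + -0.96·ey = (-6.1616,1.5808)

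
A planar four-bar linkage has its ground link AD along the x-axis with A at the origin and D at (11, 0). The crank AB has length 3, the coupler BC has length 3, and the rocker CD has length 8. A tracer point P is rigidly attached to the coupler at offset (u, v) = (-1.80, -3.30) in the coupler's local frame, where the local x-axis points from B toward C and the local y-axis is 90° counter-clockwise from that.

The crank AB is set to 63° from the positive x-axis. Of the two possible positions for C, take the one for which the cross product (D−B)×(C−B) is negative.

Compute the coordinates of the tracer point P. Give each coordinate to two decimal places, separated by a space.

-2.39 2.38

A=(0,0), D=(11.00,0)
B = A + 3.00·(cos63°, sin63°) = (1.3620, 2.6730)
|BD| = 10.0018
circle(B,3.00) ∩ circle(D,8.00): a=2.2514, h=1.9827
  candidates: C₊=(4.0614,3.9819) cross=19.831; C₋=(3.0016,0.1607) cross=-19.831
  mode - wants cross < 0 → take C=(3.0016,0.1607) (cross=-19.831)
ex = (C−B)/|BC| = (0.5465,-0.8374); ey = (0.8374,0.5465)
P = B + -1.80·ex + -3.30·ey = (-2.3853,2.3768)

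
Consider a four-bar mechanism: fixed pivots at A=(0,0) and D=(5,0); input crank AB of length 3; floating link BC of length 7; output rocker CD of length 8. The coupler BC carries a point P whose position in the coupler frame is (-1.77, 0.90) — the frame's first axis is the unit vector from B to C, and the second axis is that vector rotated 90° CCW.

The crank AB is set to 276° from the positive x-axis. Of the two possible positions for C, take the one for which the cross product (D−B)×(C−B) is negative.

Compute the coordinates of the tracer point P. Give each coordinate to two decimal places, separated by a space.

A=(0,0), D=(5.00,0)
B = A + 3.00·(cos276°, sin276°) = (0.3136, -2.9836)
|BD| = 5.5556
circle(B,7.00) ∩ circle(D,8.00): a=1.4278, h=6.8528
  candidates: C₊=(-2.1623,3.5640) cross=38.071; C₋=(5.1983,-7.9975) cross=-38.071
  mode - wants cross < 0 → take C=(5.1983,-7.9975) (cross=-38.071)
ex = (C−B)/|BC| = (0.6978,-0.7163); ey = (0.7163,0.6978)
P = B + -1.77·ex + 0.90·ey = (-0.2769,-1.0877)

-0.28 -1.09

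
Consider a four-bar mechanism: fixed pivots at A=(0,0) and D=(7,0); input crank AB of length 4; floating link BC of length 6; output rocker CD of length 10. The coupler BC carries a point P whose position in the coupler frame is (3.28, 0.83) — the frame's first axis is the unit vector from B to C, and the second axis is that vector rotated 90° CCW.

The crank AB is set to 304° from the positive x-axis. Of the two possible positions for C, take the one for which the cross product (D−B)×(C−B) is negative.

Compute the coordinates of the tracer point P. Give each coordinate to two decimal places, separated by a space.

3.57 -6.42

A=(0,0), D=(7.00,0)
B = A + 4.00·(cos304°, sin304°) = (2.2368, -3.3162)
|BD| = 5.8039
circle(B,6.00) ∩ circle(D,10.00): a=-2.6116, h=5.4018
  candidates: C₊=(-2.9930,-0.3751) cross=31.352; C₋=(3.1799,-9.2416) cross=-31.352
  mode - wants cross < 0 → take C=(3.1799,-9.2416) (cross=-31.352)
ex = (C−B)/|BC| = (0.1572,-0.9876); ey = (0.9876,0.1572)
P = B + 3.28·ex + 0.83·ey = (3.5720,-6.4249)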